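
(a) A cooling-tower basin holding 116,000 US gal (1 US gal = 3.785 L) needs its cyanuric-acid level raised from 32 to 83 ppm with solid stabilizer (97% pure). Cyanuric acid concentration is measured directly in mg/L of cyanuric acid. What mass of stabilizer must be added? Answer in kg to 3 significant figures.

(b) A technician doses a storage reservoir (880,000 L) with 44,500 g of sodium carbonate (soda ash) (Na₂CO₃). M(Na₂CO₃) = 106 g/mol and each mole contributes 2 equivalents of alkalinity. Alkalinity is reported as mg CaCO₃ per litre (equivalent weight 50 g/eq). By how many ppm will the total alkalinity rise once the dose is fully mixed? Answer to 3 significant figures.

(a) Volume: 116,000 US gal × 3.785 L/gal = 439,060 L.
(a) CYA to add: (83 − 32) = 51 mg/L × 439,060 L = 22,390 g cyanuric acid.
(a) At 97% purity: 22,390 / 0.97 = 23,080 g product.

(b) Moles of Na₂CO₃: 44,500 g ÷ 106 g/mol = 419.8 mol → 839.6 eq of alkalinity.
(b) As CaCO₃: 839.6 eq × 50 g/eq = 41,980 g.
(b) Rise: 41,980 g / 880,000 L × 1000 = 47.71 mg/L.

(a) 23.1 kg; (b) 47.7 ppm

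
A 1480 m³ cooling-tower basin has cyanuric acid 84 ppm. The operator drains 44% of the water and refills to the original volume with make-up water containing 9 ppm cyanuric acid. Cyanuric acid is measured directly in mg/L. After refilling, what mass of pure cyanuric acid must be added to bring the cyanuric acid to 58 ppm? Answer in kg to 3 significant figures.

10.4 kg

Volume: 1480 m³ = 1,480,000 L.
After draining 44% and refilling: 84 × 0.56 + 9 × 0.44 = 51 ppm.
Deficit to target: 58 − 51 = 7 mg/L.
Mass: 7 mg/L × 1,480,000 L = 10,360 g cyanuric acid.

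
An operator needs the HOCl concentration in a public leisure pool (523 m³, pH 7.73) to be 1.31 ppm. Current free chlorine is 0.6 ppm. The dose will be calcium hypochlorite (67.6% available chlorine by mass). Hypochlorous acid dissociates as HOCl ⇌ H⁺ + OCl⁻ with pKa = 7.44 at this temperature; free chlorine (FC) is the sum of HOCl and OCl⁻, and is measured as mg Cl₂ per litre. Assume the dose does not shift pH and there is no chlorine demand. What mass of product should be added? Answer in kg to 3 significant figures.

Volume: 523 m³ = 523,000 L.
[OCl⁻]/[HOCl] = 10^(pH − pKa) = 10^(7.73 − 7.44) = 1.95; fraction as HOCl = 1/(1 + 1.95) = 0.339.
Free chlorine required for 1.31 ppm HOCl: 1.31 / 0.339 = 3.864 ppm.
FC to add: 3.864 − 0.6 = 3.264 mg/L as Cl₂.
Cl₂ equivalent: 3.264 mg/L × 523,000 L = 1707 g.
Product at 67.6% available Cl: 1707 / 0.676 = 2525 g.

2.53 kg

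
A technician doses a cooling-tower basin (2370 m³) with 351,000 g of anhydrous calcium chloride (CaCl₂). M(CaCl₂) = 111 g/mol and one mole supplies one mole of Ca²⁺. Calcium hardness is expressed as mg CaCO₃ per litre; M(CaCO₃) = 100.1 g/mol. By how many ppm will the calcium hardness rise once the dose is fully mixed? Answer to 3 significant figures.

134 ppm

Volume: 2370 m³ = 2,370,000 L.
Moles of Ca²⁺: 351,000 g ÷ 111 g/mol = 3162 mol.
As CaCO₃: 3162 mol × 100.1 g/mol = 316,500 g.
Rise: 316,500 g / 2,370,000 L × 1000 = 133.6 mg/L.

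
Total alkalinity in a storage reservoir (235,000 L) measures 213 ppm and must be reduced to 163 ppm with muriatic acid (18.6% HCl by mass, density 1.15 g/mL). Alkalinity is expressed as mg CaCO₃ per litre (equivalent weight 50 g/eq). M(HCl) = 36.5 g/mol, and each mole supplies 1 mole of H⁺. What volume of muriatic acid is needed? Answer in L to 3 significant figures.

40.1 L

Alkalinity to neutralize: (213 − 163) = 50 mg/L as CaCO₃ × 235,000 L = 11,750 g as CaCO₃.
Equivalents of H⁺ required: 11,750 ÷ 50 g/eq = 235 eq = 235 mol HCl.
Mass of HCl: 235 × 36.5 = 8578 g.
Mass of 18.6% solution: 8578 / 0.186 = 46,120 g.
Volume: 46,120 g ÷ 1.15 g/mL = 40,100 mL.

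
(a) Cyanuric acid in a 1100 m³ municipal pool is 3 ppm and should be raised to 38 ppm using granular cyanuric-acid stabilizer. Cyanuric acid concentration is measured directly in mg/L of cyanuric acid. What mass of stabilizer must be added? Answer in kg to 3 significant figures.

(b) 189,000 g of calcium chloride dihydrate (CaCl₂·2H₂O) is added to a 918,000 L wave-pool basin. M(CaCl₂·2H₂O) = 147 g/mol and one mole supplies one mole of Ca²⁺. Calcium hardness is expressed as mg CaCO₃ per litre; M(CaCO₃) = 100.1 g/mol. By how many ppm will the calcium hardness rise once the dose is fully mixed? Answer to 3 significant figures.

(a) Volume: 1100 m³ = 1,100,000 L.
(a) CYA to add: (38 − 3) = 35 mg/L × 1,100,000 L = 38,500 g cyanuric acid.

(b) Moles of Ca²⁺: 189,000 g ÷ 147 g/mol = 1286 mol.
(b) As CaCO₃: 1286 mol × 100.1 g/mol = 128,700 g.
(b) Rise: 128,700 g / 918,000 L × 1000 = 140.2 mg/L.

(a) 38.5 kg; (b) 140 ppm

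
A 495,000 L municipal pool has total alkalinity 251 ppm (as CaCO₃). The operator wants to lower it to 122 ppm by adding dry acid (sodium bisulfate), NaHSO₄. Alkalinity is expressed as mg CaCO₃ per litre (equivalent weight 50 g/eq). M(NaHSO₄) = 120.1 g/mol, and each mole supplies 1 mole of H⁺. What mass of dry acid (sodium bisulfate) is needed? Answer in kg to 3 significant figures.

Alkalinity to neutralize: (251 − 122) = 129 mg/L as CaCO₃ × 495,000 L = 63,860 g as CaCO₃.
Equivalents of H⁺ required: 63,860 ÷ 50 g/eq = 1277 eq = 1277 mol NaHSO₄.
Mass of NaHSO₄: 1277 × 120.1 = 153,400 g.

153 kg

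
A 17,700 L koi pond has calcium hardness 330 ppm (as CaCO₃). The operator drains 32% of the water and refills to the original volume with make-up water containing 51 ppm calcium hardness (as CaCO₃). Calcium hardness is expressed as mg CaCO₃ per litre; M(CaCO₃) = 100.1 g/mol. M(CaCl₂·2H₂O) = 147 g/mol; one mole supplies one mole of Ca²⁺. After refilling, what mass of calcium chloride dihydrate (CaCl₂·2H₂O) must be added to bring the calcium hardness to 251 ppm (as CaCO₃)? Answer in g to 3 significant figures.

267 g

After draining 32% and refilling: 330 × 0.68 + 51 × 0.32 = 240.72 ppm.
Deficit to target: 251 − 240.72 = 10.28 mg/L.
As CaCO₃: 10.28 mg/L × 17,700 L = 182 g; ÷ 100.1 = 1.818 mol Ca²⁺.
Mass: 1.818 × 147 = 267.2 g.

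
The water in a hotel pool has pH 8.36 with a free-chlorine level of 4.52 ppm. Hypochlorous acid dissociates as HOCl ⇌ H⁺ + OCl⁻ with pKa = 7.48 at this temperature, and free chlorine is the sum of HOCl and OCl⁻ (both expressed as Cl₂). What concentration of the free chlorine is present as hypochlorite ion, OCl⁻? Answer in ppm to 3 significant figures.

[OCl⁻]/[HOCl] = 10^(pH − pKa) = 10^(8.36 − 7.48) = 10^0.88 = 7.586.
Fraction as HOCl = 1 / (1 + 7.586) = 0.1165.
OCl⁻ = (1 − 0.1165) × 4.52 ppm = 3.994 ppm.

3.99 ppm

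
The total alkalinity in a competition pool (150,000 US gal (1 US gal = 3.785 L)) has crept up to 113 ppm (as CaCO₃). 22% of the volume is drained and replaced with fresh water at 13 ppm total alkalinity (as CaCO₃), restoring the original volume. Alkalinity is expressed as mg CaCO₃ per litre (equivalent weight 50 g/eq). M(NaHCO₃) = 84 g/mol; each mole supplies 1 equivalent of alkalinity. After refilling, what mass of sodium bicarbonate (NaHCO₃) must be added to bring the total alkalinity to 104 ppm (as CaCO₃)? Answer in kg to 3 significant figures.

12.4 kg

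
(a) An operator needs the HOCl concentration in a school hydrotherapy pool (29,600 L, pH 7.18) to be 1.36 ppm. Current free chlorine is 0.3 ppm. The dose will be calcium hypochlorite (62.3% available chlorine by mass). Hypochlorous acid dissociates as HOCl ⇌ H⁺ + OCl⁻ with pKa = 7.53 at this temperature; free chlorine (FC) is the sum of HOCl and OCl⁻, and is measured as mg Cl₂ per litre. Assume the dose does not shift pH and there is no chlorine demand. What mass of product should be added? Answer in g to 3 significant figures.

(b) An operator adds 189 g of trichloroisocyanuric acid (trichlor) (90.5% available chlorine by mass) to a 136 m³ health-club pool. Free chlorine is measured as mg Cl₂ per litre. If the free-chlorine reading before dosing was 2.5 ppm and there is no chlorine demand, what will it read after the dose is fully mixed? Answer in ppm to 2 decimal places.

(a) [OCl⁻]/[HOCl] = 10^(pH − pKa) = 10^(7.18 − 7.53) = 0.4467; fraction as HOCl = 1/(1 + 0.4467) = 0.6912.
(a) Free chlorine required for 1.36 ppm HOCl: 1.36 / 0.6912 = 1.967 ppm.
(a) FC to add: 1.967 − 0.3 = 1.667 mg/L as Cl₂.
(a) Cl₂ equivalent: 1.667 mg/L × 29,600 L = 49.36 g.
(a) Product at 62.3% available Cl: 49.36 / 0.623 = 79.23 g.

(b) Volume: 136 m³ = 136,000 L.
(b) Available chlorine delivered: 189 g × 0.905 = 171 g as Cl₂.
(b) Concentration rise: 171 g / 136,000 L = 1.258 mg/L = 1.26 ppm.
(b) Final FC: 2.5 + 1.26 = 3.76 ppm.

(a) 79.2 g; (b) 3.76 ppm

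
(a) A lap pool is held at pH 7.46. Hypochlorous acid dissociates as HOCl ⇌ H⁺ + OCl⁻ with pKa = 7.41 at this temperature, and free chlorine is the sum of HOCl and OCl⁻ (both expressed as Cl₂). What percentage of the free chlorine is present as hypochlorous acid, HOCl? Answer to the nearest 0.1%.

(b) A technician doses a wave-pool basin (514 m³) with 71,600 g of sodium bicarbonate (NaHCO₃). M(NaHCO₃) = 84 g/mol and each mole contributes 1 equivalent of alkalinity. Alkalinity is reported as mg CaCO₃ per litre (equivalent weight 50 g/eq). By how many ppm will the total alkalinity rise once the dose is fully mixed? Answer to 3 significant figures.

(a) 47.1%; (b) 82.9 ppm

(a) [OCl⁻]/[HOCl] = 10^(pH − pKa) = 10^(7.46 − 7.41) = 10^0.05 = 1.122.
(a) Fraction as HOCl = 1 / (1 + 1.122) = 0.4712.

(b) Volume: 514 m³ = 514,000 L.
(b) Moles of NaHCO₃: 71,600 g ÷ 84 g/mol = 852.4 mol → 852.4 eq of alkalinity.
(b) As CaCO₃: 852.4 eq × 50 g/eq = 42,620 g.
(b) Rise: 42,620 g / 514,000 L × 1000 = 82.92 mg/L.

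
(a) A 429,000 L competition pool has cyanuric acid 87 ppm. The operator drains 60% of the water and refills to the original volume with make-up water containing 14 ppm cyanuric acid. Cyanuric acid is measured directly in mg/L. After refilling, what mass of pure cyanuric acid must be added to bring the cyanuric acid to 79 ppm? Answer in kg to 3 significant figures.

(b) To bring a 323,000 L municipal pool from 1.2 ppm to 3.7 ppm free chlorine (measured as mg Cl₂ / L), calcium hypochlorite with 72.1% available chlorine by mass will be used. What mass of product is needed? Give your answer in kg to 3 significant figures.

(a) 15.4 kg; (b) 1.12 kg

(a) After draining 60% and refilling: 87 × 0.40 + 14 × 0.60 = 43.2 ppm.
(a) Deficit to target: 79 − 43.2 = 35.8 mg/L.
(a) Mass: 35.8 mg/L × 429,000 L = 15,360 g cyanuric acid.

(b) Chlorine deficit: 3.7 − 1.2 = 2.5 ppm = 2.5 mg/L as Cl₂.
(b) Cl₂ equivalent needed: 2.5 mg/L × 323,000 L = 807,500 mg = 807.5 g.
(b) Product at 72.1% available chlorine: 807.5 / 0.721 = 1120 g.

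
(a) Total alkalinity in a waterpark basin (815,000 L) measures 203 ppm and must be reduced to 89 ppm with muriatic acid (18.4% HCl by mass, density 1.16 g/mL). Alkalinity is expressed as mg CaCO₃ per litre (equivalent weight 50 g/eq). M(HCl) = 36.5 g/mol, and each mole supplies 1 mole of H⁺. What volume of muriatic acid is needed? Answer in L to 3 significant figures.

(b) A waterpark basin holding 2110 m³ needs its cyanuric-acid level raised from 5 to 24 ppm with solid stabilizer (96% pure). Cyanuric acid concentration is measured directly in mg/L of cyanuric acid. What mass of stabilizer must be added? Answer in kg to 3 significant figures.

(a) 318 L; (b) 41.8 kg

(a) Alkalinity to neutralize: (203 − 89) = 114 mg/L as CaCO₃ × 815,000 L = 92,910 g as CaCO₃.
(a) Equivalents of H⁺ required: 92,910 ÷ 50 g/eq = 1858 eq = 1858 mol HCl.
(a) Mass of HCl: 1858 × 36.5 = 67,820 g.
(a) Mass of 18.4% solution: 67,820 / 0.184 = 368,600 g.
(a) Volume: 368,600 g ÷ 1.16 g/mL = 317,800 mL.

(b) Volume: 2110 m³ = 2,110,000 L.
(b) CYA to add: (24 − 5) = 19 mg/L × 2,110,000 L = 40,090 g cyanuric acid.
(b) At 96% purity: 40,090 / 0.96 = 41,760 g product.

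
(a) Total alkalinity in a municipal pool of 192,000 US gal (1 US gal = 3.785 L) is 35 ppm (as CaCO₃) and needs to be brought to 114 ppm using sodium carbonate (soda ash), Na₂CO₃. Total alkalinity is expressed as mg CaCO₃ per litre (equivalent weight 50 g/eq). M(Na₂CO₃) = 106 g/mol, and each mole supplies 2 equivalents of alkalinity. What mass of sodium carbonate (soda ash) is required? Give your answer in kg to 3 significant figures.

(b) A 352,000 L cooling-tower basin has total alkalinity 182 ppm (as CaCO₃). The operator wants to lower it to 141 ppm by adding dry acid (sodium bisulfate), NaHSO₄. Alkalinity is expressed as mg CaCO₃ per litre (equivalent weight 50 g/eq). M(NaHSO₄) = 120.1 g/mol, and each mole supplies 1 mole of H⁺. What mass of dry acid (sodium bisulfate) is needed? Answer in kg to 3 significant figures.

(a) Volume: 192,000 US gal × 3.785 L/gal = 726,720 L.
(a) Alkalinity to add: (114 − 35) = 79 mg/L as CaCO₃ × 726,720 L = 57,410 g as CaCO₃.
(a) Equivalents: 57,410 g ÷ 50 g/eq = 1148 eq.
(a) Each mole of Na₂CO₃ supplies 2 eq, so 1148 / 2 = 574.1 mol.
(a) Mass: 574.1 mol × 106 g/mol = 60,860 g.

(b) Alkalinity to neutralize: (182 − 141) = 41 mg/L as CaCO₃ × 352,000 L = 14,430 g as CaCO₃.
(b) Equivalents of H⁺ required: 14,430 ÷ 50 g/eq = 288.6 eq = 288.6 mol NaHSO₄.
(b) Mass of NaHSO₄: 288.6 × 120.1 = 34,670 g.

(a) 60.9 kg; (b) 34.7 kg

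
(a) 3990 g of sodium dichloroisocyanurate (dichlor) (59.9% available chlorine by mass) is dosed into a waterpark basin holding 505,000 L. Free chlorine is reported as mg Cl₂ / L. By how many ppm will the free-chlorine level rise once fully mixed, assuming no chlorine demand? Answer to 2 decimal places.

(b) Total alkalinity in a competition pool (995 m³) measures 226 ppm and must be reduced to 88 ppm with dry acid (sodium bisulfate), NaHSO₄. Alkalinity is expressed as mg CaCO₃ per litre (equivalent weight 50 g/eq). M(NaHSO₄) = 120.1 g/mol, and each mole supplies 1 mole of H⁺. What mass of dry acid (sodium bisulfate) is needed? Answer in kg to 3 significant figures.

(a) 4.73 ppm; (b) 330 kg

(a) Available chlorine delivered: 3990 g × 0.599 = 2390 g as Cl₂.
(a) Concentration rise: 2390 g / 505,000 L = 4.733 mg/L = 4.73 ppm.

(b) Volume: 995 m³ = 995,000 L.
(b) Alkalinity to neutralize: (226 − 88) = 138 mg/L as CaCO₃ × 995,000 L = 137,300 g as CaCO₃.
(b) Equivalents of H⁺ required: 137,300 ÷ 50 g/eq = 2746 eq = 2746 mol NaHSO₄.
(b) Mass of NaHSO₄: 2746 × 120.1 = 329,800 g.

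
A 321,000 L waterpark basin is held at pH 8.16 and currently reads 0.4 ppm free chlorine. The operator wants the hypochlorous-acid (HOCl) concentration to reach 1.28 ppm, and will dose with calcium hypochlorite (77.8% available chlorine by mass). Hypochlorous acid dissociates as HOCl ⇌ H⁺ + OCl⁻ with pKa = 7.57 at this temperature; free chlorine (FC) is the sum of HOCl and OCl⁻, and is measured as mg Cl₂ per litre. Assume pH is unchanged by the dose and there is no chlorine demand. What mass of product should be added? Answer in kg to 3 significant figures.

2.42 kg

[OCl⁻]/[HOCl] = 10^(pH − pKa) = 10^(8.16 − 7.57) = 3.89; fraction as HOCl = 1/(1 + 3.89) = 0.2045.
Free chlorine required for 1.28 ppm HOCl: 1.28 / 0.2045 = 6.26 ppm.
FC to add: 6.26 − 0.4 = 5.86 mg/L as Cl₂.
Cl₂ equivalent: 5.86 mg/L × 321,000 L = 1881 g.
Product at 77.8% available Cl: 1881 / 0.778 = 2418 g.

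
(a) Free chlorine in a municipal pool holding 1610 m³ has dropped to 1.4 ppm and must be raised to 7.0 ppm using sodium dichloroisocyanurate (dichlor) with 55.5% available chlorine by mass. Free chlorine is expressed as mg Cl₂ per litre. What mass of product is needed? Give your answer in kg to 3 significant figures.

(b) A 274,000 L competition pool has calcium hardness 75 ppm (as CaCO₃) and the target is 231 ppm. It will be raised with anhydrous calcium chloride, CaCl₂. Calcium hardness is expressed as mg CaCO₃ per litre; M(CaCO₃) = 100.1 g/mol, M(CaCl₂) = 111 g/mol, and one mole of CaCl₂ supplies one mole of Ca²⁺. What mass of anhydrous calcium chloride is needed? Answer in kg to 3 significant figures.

(a) Volume: 1610 m³ = 1,610,000 L.
(a) Chlorine deficit: 7.0 − 1.4 = 5.6 ppm = 5.6 mg/L as Cl₂.
(a) Cl₂ equivalent needed: 5.6 mg/L × 1,610,000 L = 9,016,000 mg = 9016 g.
(a) Product at 55.5% available chlorine: 9016 / 0.555 = 16,250 g.

(b) Hardness to add: (231 − 75) = 156 mg/L as CaCO₃ × 274,000 L = 42,740 g as CaCO₃.
(b) Moles of Ca²⁺ (1 mol Ca²⁺ ≡ 1 mol CaCO₃): 42,740 / 100.1 g/mol = 427 mol.
(b) Mass of CaCl₂: 427 × 111 = 47,400 g.

(a) 16.2 kg; (b) 47.4 kg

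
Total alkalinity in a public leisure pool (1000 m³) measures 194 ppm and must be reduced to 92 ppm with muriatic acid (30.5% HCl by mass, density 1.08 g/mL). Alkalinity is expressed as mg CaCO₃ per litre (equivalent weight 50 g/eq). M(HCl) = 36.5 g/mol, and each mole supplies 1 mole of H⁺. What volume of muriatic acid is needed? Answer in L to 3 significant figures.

Volume: 1000 m³ = 1,000,000 L.
Alkalinity to neutralize: (194 − 92) = 102 mg/L as CaCO₃ × 1,000,000 L = 102,000 g as CaCO₃.
Equivalents of H⁺ required: 102,000 ÷ 50 g/eq = 2040 eq = 2040 mol HCl.
Mass of HCl: 2040 × 36.5 = 74,460 g.
Mass of 30.5% solution: 74,460 / 0.305 = 244,100 g.
Volume: 244,100 g ÷ 1.08 g/mL = 226,000 mL.

226 L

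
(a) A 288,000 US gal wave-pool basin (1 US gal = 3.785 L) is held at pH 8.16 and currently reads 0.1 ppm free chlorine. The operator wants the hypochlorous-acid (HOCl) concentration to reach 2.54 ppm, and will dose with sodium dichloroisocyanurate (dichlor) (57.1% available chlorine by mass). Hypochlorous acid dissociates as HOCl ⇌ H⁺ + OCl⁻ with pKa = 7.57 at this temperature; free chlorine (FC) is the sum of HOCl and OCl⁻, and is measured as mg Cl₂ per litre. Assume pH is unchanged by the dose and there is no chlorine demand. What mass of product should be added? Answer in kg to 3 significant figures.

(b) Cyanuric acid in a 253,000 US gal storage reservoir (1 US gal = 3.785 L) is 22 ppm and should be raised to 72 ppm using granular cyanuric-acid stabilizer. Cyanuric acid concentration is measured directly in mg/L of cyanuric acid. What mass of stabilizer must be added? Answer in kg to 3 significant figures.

(a) Volume: 288,000 US gal × 3.785 L/gal = 1,090,080 L.
(a) [OCl⁻]/[HOCl] = 10^(pH − pKa) = 10^(8.16 − 7.57) = 3.89; fraction as HOCl = 1/(1 + 3.89) = 0.2045.
(a) Free chlorine required for 2.54 ppm HOCl: 2.54 / 0.2045 = 12.42 ppm.
(a) FC to add: 12.42 − 0.1 = 12.32 mg/L as Cl₂.
(a) Cl₂ equivalent: 12.32 mg/L × 1,090,080 L = 13,430 g.
(a) Product at 57.1% available Cl: 13,430 / 0.571 = 23,520 g.

(b) Volume: 253,000 US gal × 3.785 L/gal = 957,605 L.
(b) CYA to add: (72 − 22) = 50 mg/L × 957,605 L = 47,880 g cyanuric acid.

(a) 23.5 kg; (b) 47.9 kg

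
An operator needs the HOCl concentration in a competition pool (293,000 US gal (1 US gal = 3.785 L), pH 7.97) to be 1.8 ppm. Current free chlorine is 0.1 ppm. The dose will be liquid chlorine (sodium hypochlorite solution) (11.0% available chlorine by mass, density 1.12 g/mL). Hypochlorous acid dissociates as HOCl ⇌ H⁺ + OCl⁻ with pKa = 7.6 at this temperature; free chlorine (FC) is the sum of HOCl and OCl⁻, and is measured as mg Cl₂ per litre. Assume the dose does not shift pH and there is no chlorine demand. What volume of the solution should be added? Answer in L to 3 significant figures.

53.3 L

Volume: 293,000 US gal × 3.785 L/gal = 1,109,005 L.
[OCl⁻]/[HOCl] = 10^(pH − pKa) = 10^(7.97 − 7.6) = 2.344; fraction as HOCl = 1/(1 + 2.344) = 0.299.
Free chlorine required for 1.8 ppm HOCl: 1.8 / 0.299 = 6.02 ppm.
FC to add: 6.02 − 0.1 = 5.92 mg/L as Cl₂.
Cl₂ equivalent: 5.92 mg/L × 1,109,005 L = 6565 g.
Product at 11.0% available Cl: 6565 / 0.11 = 59,680 g.
Volume: 59,680 g ÷ 1.12 g/mL = 53,290 mL.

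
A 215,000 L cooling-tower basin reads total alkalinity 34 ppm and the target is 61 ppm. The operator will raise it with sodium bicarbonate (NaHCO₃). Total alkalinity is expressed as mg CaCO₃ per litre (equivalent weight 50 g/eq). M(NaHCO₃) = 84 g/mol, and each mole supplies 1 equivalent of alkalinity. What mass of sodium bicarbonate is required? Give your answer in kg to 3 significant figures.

9.75 kg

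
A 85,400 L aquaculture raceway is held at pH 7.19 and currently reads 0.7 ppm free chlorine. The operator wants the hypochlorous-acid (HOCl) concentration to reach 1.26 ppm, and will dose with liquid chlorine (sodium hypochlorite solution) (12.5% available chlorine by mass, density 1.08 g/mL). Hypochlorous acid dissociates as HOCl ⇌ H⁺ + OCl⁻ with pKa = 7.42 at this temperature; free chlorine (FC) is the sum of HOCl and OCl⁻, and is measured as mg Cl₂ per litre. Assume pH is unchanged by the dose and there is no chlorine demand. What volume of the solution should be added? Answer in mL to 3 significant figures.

824 mL

[OCl⁻]/[HOCl] = 10^(pH − pKa) = 10^(7.19 − 7.42) = 0.5888; fraction as HOCl = 1/(1 + 0.5888) = 0.6294.
Free chlorine required for 1.26 ppm HOCl: 1.26 / 0.6294 = 2.002 ppm.
FC to add: 2.002 − 0.7 = 1.302 mg/L as Cl₂.
Cl₂ equivalent: 1.302 mg/L × 85,400 L = 111.2 g.
Product at 12.5% available Cl: 111.2 / 0.125 = 889.5 g.
Volume: 889.5 g ÷ 1.08 g/mL = 823.6 mL.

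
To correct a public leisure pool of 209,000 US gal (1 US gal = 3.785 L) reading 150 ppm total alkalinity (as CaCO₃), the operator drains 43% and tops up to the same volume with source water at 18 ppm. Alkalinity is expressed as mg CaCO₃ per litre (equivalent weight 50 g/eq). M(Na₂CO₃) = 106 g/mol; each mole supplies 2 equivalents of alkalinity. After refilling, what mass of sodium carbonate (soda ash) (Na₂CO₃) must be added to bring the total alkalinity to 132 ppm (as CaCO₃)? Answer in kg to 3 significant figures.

Volume: 209,000 US gal × 3.785 L/gal = 791,065 L.
After draining 43% and refilling: 150 × 0.57 + 18 × 0.43 = 93.24 ppm.
Deficit to target: 132 − 93.24 = 38.76 mg/L.
As CaCO₃: 38.76 mg/L × 791,065 L = 30,660 g; ÷ 50 g/eq ÷ 2 = 306.6 mol Na₂CO₃.
Mass: 306.6 × 106 = 32,500 g.

32.5 kg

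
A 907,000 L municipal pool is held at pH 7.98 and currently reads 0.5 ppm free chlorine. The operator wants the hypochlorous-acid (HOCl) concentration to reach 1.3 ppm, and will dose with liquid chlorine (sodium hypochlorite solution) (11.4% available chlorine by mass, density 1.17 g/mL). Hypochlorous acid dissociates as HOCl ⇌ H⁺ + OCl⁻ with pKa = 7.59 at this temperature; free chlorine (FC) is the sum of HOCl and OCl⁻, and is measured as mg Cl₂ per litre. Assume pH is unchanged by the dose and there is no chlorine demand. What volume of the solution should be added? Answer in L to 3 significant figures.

[OCl⁻]/[HOCl] = 10^(pH − pKa) = 10^(7.98 − 7.59) = 2.455; fraction as HOCl = 1/(1 + 2.455) = 0.2895.
Free chlorine required for 1.3 ppm HOCl: 1.3 / 0.2895 = 4.491 ppm.
FC to add: 4.491 − 0.5 = 3.991 mg/L as Cl₂.
Cl₂ equivalent: 3.991 mg/L × 907,000 L = 3620 g.
Product at 11.4% available Cl: 3620 / 0.114 = 31,750 g.
Volume: 31,750 g ÷ 1.17 g/mL = 27,140 mL.

27.1 L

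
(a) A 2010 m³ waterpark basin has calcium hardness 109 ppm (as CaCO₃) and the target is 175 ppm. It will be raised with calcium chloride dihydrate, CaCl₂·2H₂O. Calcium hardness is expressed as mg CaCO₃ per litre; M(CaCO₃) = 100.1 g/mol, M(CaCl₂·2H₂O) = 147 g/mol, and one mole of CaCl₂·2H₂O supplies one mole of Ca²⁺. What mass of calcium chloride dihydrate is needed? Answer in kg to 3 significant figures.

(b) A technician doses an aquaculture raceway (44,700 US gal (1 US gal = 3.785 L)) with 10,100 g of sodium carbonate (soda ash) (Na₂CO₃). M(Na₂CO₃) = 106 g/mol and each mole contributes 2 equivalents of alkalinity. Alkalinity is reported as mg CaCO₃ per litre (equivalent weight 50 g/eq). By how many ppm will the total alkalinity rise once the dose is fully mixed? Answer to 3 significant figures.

(a) 195 kg; (b) 56.3 ppm

(a) Volume: 2010 m³ = 2,010,000 L.
(a) Hardness to add: (175 − 109) = 66 mg/L as CaCO₃ × 2,010,000 L = 132,700 g as CaCO₃.
(a) Moles of Ca²⁺ (1 mol Ca²⁺ ≡ 1 mol CaCO₃): 132,700 / 100.1 g/mol = 1325 mol.
(a) Mass of CaCl₂·2H₂O: 1325 × 147 = 194,800 g.

(b) Volume: 44,700 US gal × 3.785 L/gal = 169,190 L.
(b) Moles of Na₂CO₃: 10,100 g ÷ 106 g/mol = 95.28 mol → 190.6 eq of alkalinity.
(b) As CaCO₃: 190.6 eq × 50 g/eq = 9528 g.
(b) Rise: 9528 g / 169,190 L × 1000 = 56.32 mg/L.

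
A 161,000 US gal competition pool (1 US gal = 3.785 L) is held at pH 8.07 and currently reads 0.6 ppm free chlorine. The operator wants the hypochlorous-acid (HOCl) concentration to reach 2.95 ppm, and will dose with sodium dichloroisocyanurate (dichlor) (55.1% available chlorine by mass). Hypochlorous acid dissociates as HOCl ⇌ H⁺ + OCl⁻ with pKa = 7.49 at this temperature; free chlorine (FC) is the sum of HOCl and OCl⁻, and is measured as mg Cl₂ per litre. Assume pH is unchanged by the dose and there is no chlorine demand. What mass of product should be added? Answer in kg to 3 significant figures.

Volume: 161,000 US gal × 3.785 L/gal = 609,385 L.
[OCl⁻]/[HOCl] = 10^(pH − pKa) = 10^(8.07 − 7.49) = 3.802; fraction as HOCl = 1/(1 + 3.802) = 0.2083.
Free chlorine required for 2.95 ppm HOCl: 2.95 / 0.2083 = 14.17 ppm.
FC to add: 14.17 − 0.6 = 13.57 mg/L as Cl₂.
Cl₂ equivalent: 13.57 mg/L × 609,385 L = 8267 g.
Product at 55.1% available Cl: 8267 / 0.551 = 15,000 g.

15.0 kg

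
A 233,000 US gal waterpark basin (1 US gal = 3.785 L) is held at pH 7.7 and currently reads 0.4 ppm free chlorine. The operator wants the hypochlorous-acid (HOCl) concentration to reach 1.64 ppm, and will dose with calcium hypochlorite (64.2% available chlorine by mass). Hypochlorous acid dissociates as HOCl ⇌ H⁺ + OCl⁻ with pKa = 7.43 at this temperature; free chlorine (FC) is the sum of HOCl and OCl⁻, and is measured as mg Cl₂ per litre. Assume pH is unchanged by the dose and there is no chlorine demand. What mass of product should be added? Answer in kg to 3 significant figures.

Volume: 233,000 US gal × 3.785 L/gal = 881,905 L.
[OCl⁻]/[HOCl] = 10^(pH − pKa) = 10^(7.7 − 7.43) = 1.862; fraction as HOCl = 1/(1 + 1.862) = 0.3494.
Free chlorine required for 1.64 ppm HOCl: 1.64 / 0.3494 = 4.694 ppm.
FC to add: 4.694 − 0.4 = 4.294 mg/L as Cl₂.
Cl₂ equivalent: 4.294 mg/L × 881,905 L = 3787 g.
Product at 64.2% available Cl: 3787 / 0.642 = 5898 g.

5.90 kg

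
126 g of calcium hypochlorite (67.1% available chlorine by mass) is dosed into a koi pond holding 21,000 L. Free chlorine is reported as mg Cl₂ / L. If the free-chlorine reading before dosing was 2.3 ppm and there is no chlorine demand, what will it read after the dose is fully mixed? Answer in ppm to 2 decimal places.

6.33 ppm

Available chlorine delivered: 126 g × 0.671 = 84.55 g as Cl₂.
Concentration rise: 84.55 g / 21,000 L = 4.026 mg/L = 4.03 ppm.
Final FC: 2.3 + 4.03 = 6.33 ppm.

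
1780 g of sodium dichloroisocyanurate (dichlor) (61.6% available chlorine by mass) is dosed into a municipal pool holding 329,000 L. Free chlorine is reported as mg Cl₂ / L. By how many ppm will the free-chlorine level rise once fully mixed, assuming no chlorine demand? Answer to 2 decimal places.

3.33 ppm

Available chlorine delivered: 1780 g × 0.616 = 1096 g as Cl₂.
Concentration rise: 1096 g / 329,000 L = 3.333 mg/L = 3.33 ppm.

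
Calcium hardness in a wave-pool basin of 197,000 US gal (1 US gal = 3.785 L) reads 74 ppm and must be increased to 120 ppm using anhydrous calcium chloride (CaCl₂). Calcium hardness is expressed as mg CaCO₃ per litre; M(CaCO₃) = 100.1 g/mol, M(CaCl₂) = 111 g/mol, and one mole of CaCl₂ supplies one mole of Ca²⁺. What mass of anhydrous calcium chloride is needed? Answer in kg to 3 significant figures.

38.0 kg

Volume: 197,000 US gal × 3.785 L/gal = 745,645 L.
Hardness to add: (120 − 74) = 46 mg/L as CaCO₃ × 745,645 L = 34,300 g as CaCO₃.
Moles of Ca²⁺ (1 mol Ca²⁺ ≡ 1 mol CaCO₃): 34,300 / 100.1 g/mol = 342.7 mol.
Mass of CaCl₂: 342.7 × 111 = 38,030 g.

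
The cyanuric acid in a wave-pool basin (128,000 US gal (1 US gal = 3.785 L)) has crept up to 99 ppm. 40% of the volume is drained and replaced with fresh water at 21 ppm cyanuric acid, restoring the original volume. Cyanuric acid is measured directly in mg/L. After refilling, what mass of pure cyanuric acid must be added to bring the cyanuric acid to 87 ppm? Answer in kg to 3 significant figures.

9.30 kg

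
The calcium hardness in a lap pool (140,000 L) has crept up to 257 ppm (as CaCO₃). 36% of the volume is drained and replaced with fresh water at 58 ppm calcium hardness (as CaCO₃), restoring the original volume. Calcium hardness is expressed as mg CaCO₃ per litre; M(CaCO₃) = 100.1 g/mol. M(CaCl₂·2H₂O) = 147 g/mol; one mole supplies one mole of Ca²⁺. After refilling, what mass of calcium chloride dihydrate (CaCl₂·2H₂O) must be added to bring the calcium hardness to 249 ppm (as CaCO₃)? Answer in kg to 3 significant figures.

After draining 36% and refilling: 257 × 0.64 + 58 × 0.36 = 185.36 ppm.
Deficit to target: 249 − 185.36 = 63.64 mg/L.
As CaCO₃: 63.64 mg/L × 140,000 L = 8910 g; ÷ 100.1 = 89.01 mol Ca²⁺.
Mass: 89.01 × 147 = 13,080 g.

13.1 kg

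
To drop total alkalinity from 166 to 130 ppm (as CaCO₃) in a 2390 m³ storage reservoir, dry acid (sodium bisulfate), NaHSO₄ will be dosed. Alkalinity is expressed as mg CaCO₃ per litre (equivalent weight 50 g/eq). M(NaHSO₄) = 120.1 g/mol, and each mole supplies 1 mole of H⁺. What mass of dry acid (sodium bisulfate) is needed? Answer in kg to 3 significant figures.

Volume: 2390 m³ = 2,390,000 L.
Alkalinity to neutralize: (166 − 130) = 36 mg/L as CaCO₃ × 2,390,000 L = 86,040 g as CaCO₃.
Equivalents of H⁺ required: 86,040 ÷ 50 g/eq = 1721 eq = 1721 mol NaHSO₄.
Mass of NaHSO₄: 1721 × 120.1 = 206,700 g.

207 kg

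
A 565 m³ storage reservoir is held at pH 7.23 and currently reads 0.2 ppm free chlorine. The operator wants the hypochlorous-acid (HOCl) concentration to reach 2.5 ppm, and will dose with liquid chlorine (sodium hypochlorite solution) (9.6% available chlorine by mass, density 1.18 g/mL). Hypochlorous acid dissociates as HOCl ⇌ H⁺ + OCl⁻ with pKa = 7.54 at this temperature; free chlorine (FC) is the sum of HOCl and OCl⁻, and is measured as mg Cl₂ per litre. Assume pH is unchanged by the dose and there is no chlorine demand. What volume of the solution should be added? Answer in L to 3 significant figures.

17.6 L

Volume: 565 m³ = 565,000 L.
[OCl⁻]/[HOCl] = 10^(pH − pKa) = 10^(7.23 − 7.54) = 0.4898; fraction as HOCl = 1/(1 + 0.4898) = 0.6712.
Free chlorine required for 2.5 ppm HOCl: 2.5 / 0.6712 = 3.724 ppm.
FC to add: 3.724 − 0.2 = 3.524 mg/L as Cl₂.
Cl₂ equivalent: 3.524 mg/L × 565,000 L = 1991 g.
Product at 9.6% available Cl: 1991 / 0.096 = 20,740 g.
Volume: 20,740 g ÷ 1.18 g/mL = 17,580 mL.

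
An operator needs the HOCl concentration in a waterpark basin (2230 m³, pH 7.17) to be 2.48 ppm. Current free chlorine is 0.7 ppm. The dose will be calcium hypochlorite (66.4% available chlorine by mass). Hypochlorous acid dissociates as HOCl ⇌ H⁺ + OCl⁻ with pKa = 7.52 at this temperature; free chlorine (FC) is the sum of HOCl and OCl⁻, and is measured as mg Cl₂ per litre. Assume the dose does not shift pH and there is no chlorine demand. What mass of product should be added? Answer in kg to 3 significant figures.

Volume: 2230 m³ = 2,230,000 L.
[OCl⁻]/[HOCl] = 10^(pH − pKa) = 10^(7.17 − 7.52) = 0.4467; fraction as HOCl = 1/(1 + 0.4467) = 0.6912.
Free chlorine required for 2.48 ppm HOCl: 2.48 / 0.6912 = 3.588 ppm.
FC to add: 3.588 − 0.7 = 2.888 mg/L as Cl₂.
Cl₂ equivalent: 2.888 mg/L × 2,230,000 L = 6440 g.
Product at 66.4% available Cl: 6440 / 0.664 = 9698 g.

9.70 kg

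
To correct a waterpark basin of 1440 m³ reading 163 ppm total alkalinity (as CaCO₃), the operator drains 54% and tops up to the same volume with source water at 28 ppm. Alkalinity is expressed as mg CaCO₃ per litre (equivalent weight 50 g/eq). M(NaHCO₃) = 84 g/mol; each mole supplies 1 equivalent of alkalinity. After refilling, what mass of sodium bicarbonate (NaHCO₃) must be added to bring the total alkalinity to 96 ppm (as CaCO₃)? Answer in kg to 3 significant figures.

Volume: 1440 m³ = 1,440,000 L.
After draining 54% and refilling: 163 × 0.46 + 28 × 0.54 = 90.1 ppm.
Deficit to target: 96 − 90.1 = 5.9 mg/L.
As CaCO₃: 5.9 mg/L × 1,440,000 L = 8496 g; ÷ 50 g/eq ÷ 1 = 169.9 mol NaHCO₃.
Mass: 169.9 × 84 = 14,270 g.

14.3 kg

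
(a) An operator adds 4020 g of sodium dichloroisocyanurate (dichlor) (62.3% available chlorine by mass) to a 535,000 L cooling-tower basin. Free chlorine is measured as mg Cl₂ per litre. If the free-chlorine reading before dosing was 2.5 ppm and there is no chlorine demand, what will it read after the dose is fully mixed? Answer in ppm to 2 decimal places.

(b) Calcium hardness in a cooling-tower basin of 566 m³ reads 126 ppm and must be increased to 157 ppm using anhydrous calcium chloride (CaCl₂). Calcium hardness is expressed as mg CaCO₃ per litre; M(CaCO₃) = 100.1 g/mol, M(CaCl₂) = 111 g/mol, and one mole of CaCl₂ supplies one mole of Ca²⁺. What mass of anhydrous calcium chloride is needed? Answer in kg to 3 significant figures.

(a) 7.18 ppm; (b) 19.5 kg

(a) Available chlorine delivered: 4020 g × 0.623 = 2504 g as Cl₂.
(a) Concentration rise: 2504 g / 535,000 L = 4.681 mg/L = 4.68 ppm.
(a) Final FC: 2.5 + 4.68 = 7.18 ppm.

(b) Volume: 566 m³ = 566,000 L.
(b) Hardness to add: (157 − 126) = 31 mg/L as CaCO₃ × 566,000 L = 17,550 g as CaCO₃.
(b) Moles of Ca²⁺ (1 mol Ca²⁺ ≡ 1 mol CaCO₃): 17,550 / 100.1 g/mol = 175.3 mol.
(b) Mass of CaCl₂: 175.3 × 111 = 19,460 g.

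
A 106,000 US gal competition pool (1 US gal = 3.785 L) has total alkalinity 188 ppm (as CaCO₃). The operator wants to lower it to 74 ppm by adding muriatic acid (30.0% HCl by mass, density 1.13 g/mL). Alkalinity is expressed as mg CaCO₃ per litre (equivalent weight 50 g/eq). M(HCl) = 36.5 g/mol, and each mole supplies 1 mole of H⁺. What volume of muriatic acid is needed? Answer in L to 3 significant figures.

98.5 L

Volume: 106,000 US gal × 3.785 L/gal = 401,210 L.
Alkalinity to neutralize: (188 − 74) = 114 mg/L as CaCO₃ × 401,210 L = 45,740 g as CaCO₃.
Equivalents of H⁺ required: 45,740 ÷ 50 g/eq = 914.8 eq = 914.8 mol HCl.
Mass of HCl: 914.8 × 36.5 = 33,390 g.
Mass of 30.0% solution: 33,390 / 0.3 = 111,300 g.
Volume: 111,300 g ÷ 1.13 g/mL = 98,490 mL.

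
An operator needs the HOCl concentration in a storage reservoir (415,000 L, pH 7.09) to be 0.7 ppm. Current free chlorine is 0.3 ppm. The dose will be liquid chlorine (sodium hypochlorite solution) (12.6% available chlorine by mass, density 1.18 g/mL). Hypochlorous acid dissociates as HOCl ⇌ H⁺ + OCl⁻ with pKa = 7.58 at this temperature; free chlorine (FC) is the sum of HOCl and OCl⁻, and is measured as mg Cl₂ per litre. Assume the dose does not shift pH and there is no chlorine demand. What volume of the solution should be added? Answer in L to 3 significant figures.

1.75 L

[OCl⁻]/[HOCl] = 10^(pH − pKa) = 10^(7.09 − 7.58) = 0.3236; fraction as HOCl = 1/(1 + 0.3236) = 0.7555.
Free chlorine required for 0.7 ppm HOCl: 0.7 / 0.7555 = 0.9265 ppm.
FC to add: 0.9265 − 0.3 = 0.6265 mg/L as Cl₂.
Cl₂ equivalent: 0.6265 mg/L × 415,000 L = 260 g.
Product at 12.6% available Cl: 260 / 0.126 = 2064 g.
Volume: 2064 g ÷ 1.18 g/mL = 1749 mL.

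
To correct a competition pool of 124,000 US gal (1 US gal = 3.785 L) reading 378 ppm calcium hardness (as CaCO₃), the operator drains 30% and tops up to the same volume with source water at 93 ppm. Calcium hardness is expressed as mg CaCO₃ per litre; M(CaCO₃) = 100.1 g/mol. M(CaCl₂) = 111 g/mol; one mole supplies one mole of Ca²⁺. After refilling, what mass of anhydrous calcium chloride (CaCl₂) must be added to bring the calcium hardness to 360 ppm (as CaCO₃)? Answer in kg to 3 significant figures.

35.1 kg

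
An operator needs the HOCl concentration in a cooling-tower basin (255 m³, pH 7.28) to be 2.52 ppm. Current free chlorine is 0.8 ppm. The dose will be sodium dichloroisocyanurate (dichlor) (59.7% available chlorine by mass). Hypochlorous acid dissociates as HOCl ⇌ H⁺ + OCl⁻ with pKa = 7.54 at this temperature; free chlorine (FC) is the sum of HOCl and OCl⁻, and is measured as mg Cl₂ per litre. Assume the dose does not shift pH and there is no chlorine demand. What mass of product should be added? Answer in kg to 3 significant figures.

1.33 kg

Volume: 255 m³ = 255,000 L.
[OCl⁻]/[HOCl] = 10^(pH − pKa) = 10^(7.28 − 7.54) = 0.5495; fraction as HOCl = 1/(1 + 0.5495) = 0.6454.
Free chlorine required for 2.52 ppm HOCl: 2.52 / 0.6454 = 3.905 ppm.
FC to add: 3.905 − 0.8 = 3.105 mg/L as Cl₂.
Cl₂ equivalent: 3.105 mg/L × 255,000 L = 791.7 g.
Product at 59.7% available Cl: 791.7 / 0.597 = 1326 g.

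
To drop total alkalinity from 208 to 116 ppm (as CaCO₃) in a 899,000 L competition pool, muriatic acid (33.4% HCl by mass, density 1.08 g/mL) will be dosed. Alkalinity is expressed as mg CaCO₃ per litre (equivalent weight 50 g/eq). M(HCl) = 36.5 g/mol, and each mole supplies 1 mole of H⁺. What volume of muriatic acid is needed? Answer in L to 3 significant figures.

167 L

Alkalinity to neutralize: (208 − 116) = 92 mg/L as CaCO₃ × 899,000 L = 82,710 g as CaCO₃.
Equivalents of H⁺ required: 82,710 ÷ 50 g/eq = 1654 eq = 1654 mol HCl.
Mass of HCl: 1654 × 36.5 = 60,380 g.
Mass of 33.4% solution: 60,380 / 0.334 = 180,800 g.
Volume: 180,800 g ÷ 1.08 g/mL = 167,400 mL.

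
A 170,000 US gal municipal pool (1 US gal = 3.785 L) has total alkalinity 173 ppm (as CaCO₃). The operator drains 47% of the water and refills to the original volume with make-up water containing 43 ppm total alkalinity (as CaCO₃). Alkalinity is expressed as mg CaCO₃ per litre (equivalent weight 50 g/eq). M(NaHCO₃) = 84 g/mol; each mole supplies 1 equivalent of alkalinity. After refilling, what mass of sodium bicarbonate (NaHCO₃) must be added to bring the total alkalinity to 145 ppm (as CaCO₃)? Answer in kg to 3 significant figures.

Volume: 170,000 US gal × 3.785 L/gal = 643,450 L.
After draining 47% and refilling: 173 × 0.53 + 43 × 0.47 = 111.9 ppm.
Deficit to target: 145 − 111.9 = 33.1 mg/L.
As CaCO₃: 33.1 mg/L × 643,450 L = 21,300 g; ÷ 50 g/eq ÷ 1 = 426 mol NaHCO₃.
Mass: 426 × 84 = 35,780 g.

35.8 kg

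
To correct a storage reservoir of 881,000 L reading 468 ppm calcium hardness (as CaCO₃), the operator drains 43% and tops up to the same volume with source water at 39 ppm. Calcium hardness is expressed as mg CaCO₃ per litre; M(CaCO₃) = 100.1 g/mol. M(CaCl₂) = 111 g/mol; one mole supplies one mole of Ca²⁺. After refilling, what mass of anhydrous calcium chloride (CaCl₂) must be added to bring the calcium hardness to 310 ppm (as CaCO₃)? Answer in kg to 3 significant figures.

25.9 kg

After draining 43% and refilling: 468 × 0.57 + 39 × 0.43 = 283.53 ppm.
Deficit to target: 310 − 283.53 = 26.47 mg/L.
As CaCO₃: 26.47 mg/L × 881,000 L = 23,320 g; ÷ 100.1 = 233 mol Ca²⁺.
Mass: 233 × 111 = 25,860 g.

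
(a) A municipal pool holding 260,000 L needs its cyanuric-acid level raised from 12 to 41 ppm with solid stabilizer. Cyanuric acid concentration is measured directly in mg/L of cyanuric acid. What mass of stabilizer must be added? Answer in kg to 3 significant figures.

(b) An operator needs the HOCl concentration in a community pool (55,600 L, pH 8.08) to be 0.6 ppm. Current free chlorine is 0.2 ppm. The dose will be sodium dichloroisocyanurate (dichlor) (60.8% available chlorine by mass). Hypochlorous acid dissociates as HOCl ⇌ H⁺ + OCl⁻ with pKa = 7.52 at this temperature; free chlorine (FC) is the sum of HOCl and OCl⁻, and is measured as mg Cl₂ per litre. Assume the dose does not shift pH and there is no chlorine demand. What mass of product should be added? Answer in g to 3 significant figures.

(a) 7.54 kg; (b) 236 g

(a) CYA to add: (41 − 12) = 29 mg/L × 260,000 L = 7540 g cyanuric acid.

(b) [OCl⁻]/[HOCl] = 10^(pH − pKa) = 10^(8.08 − 7.52) = 3.631; fraction as HOCl = 1/(1 + 3.631) = 0.2159.
(b) Free chlorine required for 0.6 ppm HOCl: 0.6 / 0.2159 = 2.778 ppm.
(b) FC to add: 2.778 − 0.2 = 2.578 mg/L as Cl₂.
(b) Cl₂ equivalent: 2.578 mg/L × 55,600 L = 143.4 g.
(b) Product at 60.8% available Cl: 143.4 / 0.608 = 235.8 g.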